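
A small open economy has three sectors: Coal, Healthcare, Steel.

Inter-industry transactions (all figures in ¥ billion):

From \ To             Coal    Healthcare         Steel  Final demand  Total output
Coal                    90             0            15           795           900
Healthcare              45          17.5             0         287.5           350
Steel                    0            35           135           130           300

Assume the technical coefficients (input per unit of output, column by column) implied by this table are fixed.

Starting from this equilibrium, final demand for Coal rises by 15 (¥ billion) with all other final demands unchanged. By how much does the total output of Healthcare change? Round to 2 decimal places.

Technical coefficients a_ij = z_ij / X_j:
  a_CC = 90/900 = 0.10, a_HC = 45/900 = 0.05, a_SC = 0/900 = 0.00
  a_CH = 0/350 = 0.00, a_HH = 17.5/350 = 0.05, a_SH = 35/350 = 0.10
  a_CS = 15/300 = 0.05, a_HS = 0/300 = 0.00, a_SS = 135/300 = 0.45
I − A =
  [   0.90     0.00    -0.05]
  [  -0.05     0.95     0.00]
  [   0.00    -0.10     0.55]
Cofactors of I−A, C_ij = (−1)^(i+j)·(minor ij) (rows/columns in the sector order above):
  C_11 = (0.95)(0.55) − (0.00)(-0.10) = 0.5225
  C_12 = −[(-0.05)(0.55) − (0.00)(0.00)] = 0.0275
  C_13 = (-0.05)(-0.10) − (0.95)(0.00) = 0.0050
  C_21 = −[(0.00)(0.55) − (-0.05)(-0.10)] = 0.0050
  C_22 = (0.90)(0.55) − (-0.05)(0.00) = 0.4950
  C_23 = −[(0.90)(-0.10) − (0.00)(0.00)] = 0.0900
  C_31 = (0.00)(0.00) − (-0.05)(0.95) = 0.0475
  C_32 = −[(0.90)(0.00) − (-0.05)(-0.05)] = 0.0025
  C_33 = (0.90)(0.95) − (0.00)(-0.05) = 0.8550
det(I−A) = Σ_j (I−A)_1j·C_1j = (0.90)(0.5225) + (0.00)(0.0275) + (-0.05)(0.0050) = 0.4700
adj(I−A) = Cᵀ =
  [ 0.5225   0.0050   0.0475]
  [ 0.0275   0.4950   0.0025]
  [ 0.0050   0.0900   0.8550]
(I − A)⁻¹ = adj(I−A) / det(I−A) ≈
  [   1.1117     0.0106     0.1011]
  [   0.0585     1.0532     0.0053]
  [   0.0106     0.1915     1.8191]
Δx = (I − A)⁻¹ Δd with Δd having +15 in the Coal component and 0 elsewhere.
So Δx_H = L_HC · (+15), where L_HC = adj(I−A)_HC / det(I−A) = 0.0275 / 0.4700.
Δx_H = 0.0275 × (+15) / 0.4700 = 0.4125 / 0.4700 ≈ 0.88.

Δx_H = 0.88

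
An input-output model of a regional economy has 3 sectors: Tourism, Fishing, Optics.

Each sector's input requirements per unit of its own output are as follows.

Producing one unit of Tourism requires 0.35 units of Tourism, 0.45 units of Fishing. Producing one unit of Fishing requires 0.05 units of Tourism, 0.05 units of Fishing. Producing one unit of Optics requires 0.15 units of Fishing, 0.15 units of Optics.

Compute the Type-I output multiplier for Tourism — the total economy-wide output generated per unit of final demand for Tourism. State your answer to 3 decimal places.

I − A =
  [   0.65    -0.05     0.00]
  [  -0.45     0.95    -0.15]
  [   0.00     0.00     0.85]
Cofactors of I−A, C_ij = (−1)^(i+j)·(minor ij) (rows/columns in the sector order above):
  C_11 = (0.95)(0.85) − (-0.15)(0.00) = 0.8075
  C_12 = −[(-0.45)(0.85) − (-0.15)(0.00)] = 0.3825
  C_13 = (-0.45)(0.00) − (0.95)(0.00) = 0.0000
  C_21 = −[(-0.05)(0.85) − (0.00)(0.00)] = 0.0425
  C_22 = (0.65)(0.85) − (0.00)(0.00) = 0.5525
  C_23 = −[(0.65)(0.00) − (-0.05)(0.00)] = 0.0000
  C_31 = (-0.05)(-0.15) − (0.00)(0.95) = 0.0075
  C_32 = −[(0.65)(-0.15) − (0.00)(-0.45)] = 0.0975
  C_33 = (0.65)(0.95) − (-0.05)(-0.45) = 0.5950
det(I−A) = Σ_j (I−A)_1j·C_1j = (0.65)(0.8075) + (-0.05)(0.3825) + (0.00)(0.0000) = 0.50575
adj(I−A) = Cᵀ =
  [ 0.8075   0.0425   0.0075]
  [ 0.3825   0.5525   0.0975]
  [ 0.0000   0.0000   0.5950]
(I − A)⁻¹ = adj(I−A) / det(I−A) ≈
  [   1.5966     0.0840     0.0148]
  [   0.7563     1.0924     0.1928]
  [   0.0000     0.0000     1.1765]
The output multiplier for sector j is the column-j sum of the Leontief inverse (I − A)⁻¹ = adj(I−A) / det(I−A).
Column 1 of adj(I−A): (0.8075, 0.3825, 0.0000); det(I−A) = 0.50575.
m_1 = (0.8075 + 0.3825 + 0.0000) / 0.50575 = 1.19 / 0.50575 ≈ 2.353.

m_1 = 2.353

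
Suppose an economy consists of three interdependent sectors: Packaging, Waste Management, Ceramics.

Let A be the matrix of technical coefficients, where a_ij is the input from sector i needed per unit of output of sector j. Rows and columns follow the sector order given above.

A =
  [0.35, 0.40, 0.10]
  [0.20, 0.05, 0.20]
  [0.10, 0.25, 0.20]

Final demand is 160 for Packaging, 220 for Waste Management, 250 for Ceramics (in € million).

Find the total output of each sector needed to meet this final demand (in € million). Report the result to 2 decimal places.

I − A =
  [   0.65    -0.40    -0.10]
  [  -0.20     0.95    -0.20]
  [  -0.10    -0.25     0.80]
Cofactors of I−A, C_ij = (−1)^(i+j)·(minor ij) (rows/columns in the sector order above):
  C_11 = (0.95)(0.80) − (-0.20)(-0.25) = 0.7100
  C_12 = −[(-0.20)(0.80) − (-0.20)(-0.10)] = 0.1800
  C_13 = (-0.20)(-0.25) − (0.95)(-0.10) = 0.1450
  C_21 = −[(-0.40)(0.80) − (-0.10)(-0.25)] = 0.3450
  C_22 = (0.65)(0.80) − (-0.10)(-0.10) = 0.5100
  C_23 = −[(0.65)(-0.25) − (-0.40)(-0.10)] = 0.2025
  C_31 = (-0.40)(-0.20) − (-0.10)(0.95) = 0.1750
  C_32 = −[(0.65)(-0.20) − (-0.10)(-0.20)] = 0.1500
  C_33 = (0.65)(0.95) − (-0.40)(-0.20) = 0.5375
det(I−A) = Σ_j (I−A)_1j·C_1j = (0.65)(0.7100) + (-0.40)(0.1800) + (-0.10)(0.1450) = 0.3750
adj(I−A) = Cᵀ =
  [ 0.7100   0.3450   0.1750]
  [ 0.1800   0.5100   0.1500]
  [ 0.1450   0.2025   0.5375]
(I − A)⁻¹ = adj(I−A) / det(I−A) ≈
  [   1.8933     0.9200     0.4667]
  [   0.4800     1.3600     0.4000]
  [   0.3867     0.5400     1.4333]
x = (I − A)⁻¹ d = adj(I−A)·d / det(I−A), with det(I−A) = 0.3750:
  x_P = (0.7100·160 + 0.3450·220 + 0.1750·250) / 0.3750 = 233.25 / 0.3750 = 622.00
  x_W = (0.1800·160 + 0.5100·220 + 0.1500·250) / 0.3750 = 178.50 / 0.3750 = 476.00
  x_C = (0.1450·160 + 0.2025·220 + 0.5375·250) / 0.3750 = 202.125 / 0.3750 = 539.00

x_P = 622.00, x_W = 476.00, x_C = 539.00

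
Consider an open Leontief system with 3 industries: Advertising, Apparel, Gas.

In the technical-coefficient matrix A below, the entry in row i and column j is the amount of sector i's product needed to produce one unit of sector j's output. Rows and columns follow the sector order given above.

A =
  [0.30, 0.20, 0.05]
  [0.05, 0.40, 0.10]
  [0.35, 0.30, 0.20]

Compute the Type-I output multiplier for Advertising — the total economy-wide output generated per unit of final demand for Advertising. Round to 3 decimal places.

I − A =
  [   0.70    -0.20    -0.05]
  [  -0.05     0.60    -0.10]
  [  -0.35    -0.30     0.80]
Cofactors of I−A, C_ij = (−1)^(i+j)·(minor ij) (rows/columns in the sector order above):
  C_11 = (0.60)(0.80) − (-0.10)(-0.30) = 0.4500
  C_12 = −[(-0.05)(0.80) − (-0.10)(-0.35)] = 0.0750
  C_13 = (-0.05)(-0.30) − (0.60)(-0.35) = 0.2250
  C_21 = −[(-0.20)(0.80) − (-0.05)(-0.30)] = 0.1750
  C_22 = (0.70)(0.80) − (-0.05)(-0.35) = 0.5425
  C_23 = −[(0.70)(-0.30) − (-0.20)(-0.35)] = 0.2800
  C_31 = (-0.20)(-0.10) − (-0.05)(0.60) = 0.0500
  C_32 = −[(0.70)(-0.10) − (-0.05)(-0.05)] = 0.0725
  C_33 = (0.70)(0.60) − (-0.20)(-0.05) = 0.4100
det(I−A) = Σ_j (I−A)_1j·C_1j = (0.70)(0.4500) + (-0.20)(0.0750) + (-0.05)(0.2250) = 0.28875
adj(I−A) = Cᵀ =
  [ 0.4500   0.1750   0.0500]
  [ 0.0750   0.5425   0.0725]
  [ 0.2250   0.2800   0.4100]
(I − A)⁻¹ = adj(I−A) / det(I−A) ≈
  [   1.5584     0.6061     0.1732]
  [   0.2597     1.8788     0.2511]
  [   0.7792     0.9697     1.4199]
The output multiplier for sector j is the column-j sum of the Leontief inverse (I − A)⁻¹ = adj(I−A) / det(I−A).
Column 1 of adj(I−A): (0.4500, 0.0750, 0.2250); det(I−A) = 0.28875.
m_1 = (0.4500 + 0.0750 + 0.2250) / 0.28875 = 0.75 / 0.28875 ≈ 2.597.

m_1 = 2.597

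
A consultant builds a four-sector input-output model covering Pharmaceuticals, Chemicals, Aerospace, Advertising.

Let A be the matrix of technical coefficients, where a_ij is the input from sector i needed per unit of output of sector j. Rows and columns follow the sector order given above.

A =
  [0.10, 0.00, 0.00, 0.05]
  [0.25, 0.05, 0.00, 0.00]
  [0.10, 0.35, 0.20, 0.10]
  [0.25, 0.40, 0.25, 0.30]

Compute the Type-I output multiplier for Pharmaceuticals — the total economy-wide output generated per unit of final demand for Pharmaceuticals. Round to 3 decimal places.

I − A =
  [   0.90     0.00     0.00    -0.05]
  [  -0.25     0.95     0.00     0.00]
  [  -0.10    -0.35     0.80    -0.10]
  [  -0.25    -0.40    -0.25     0.70]
Compute the cofactors C_ij = (−1)^(i+j)·(3×3 minor ij) of I−A; the adjugate is their transpose:
adj(I−A) = Cᵀ =
  [ 0.508250   0.020375   0.011875   0.038000]
  [ 0.133750   0.470250   0.003125   0.010000]
  [ 0.161500   0.254125   0.581625   0.094625]
  [ 0.315625   0.366750   0.213750   0.684000]
det(I−A) = Σ_j (I−A)_1j·C_1j = (0.90)(0.508250) + (0.00)(0.133750) + (0.00)(0.161500) + (-0.05)(0.315625) = 0.44164375
(I − A)⁻¹ = adj(I−A) / det(I−A) ≈
  [   1.1508     0.0461     0.0269     0.0860]
  [   0.3028     1.0648     0.0071     0.0226]
  [   0.3657     0.5754     1.3170     0.2143]
  [   0.7147     0.8304     0.4840     1.5488]
The output multiplier for sector j is the column-j sum of the Leontief inverse (I − A)⁻¹ = adj(I−A) / det(I−A).
Column 1 of adj(I−A): (0.508250, 0.133750, 0.161500, 0.315625); det(I−A) = 0.44164375.
m_1 = (0.508250 + 0.133750 + 0.161500 + 0.315625) / 0.44164375 = 1.119125 / 0.44164375 ≈ 2.534.

m_1 = 2.534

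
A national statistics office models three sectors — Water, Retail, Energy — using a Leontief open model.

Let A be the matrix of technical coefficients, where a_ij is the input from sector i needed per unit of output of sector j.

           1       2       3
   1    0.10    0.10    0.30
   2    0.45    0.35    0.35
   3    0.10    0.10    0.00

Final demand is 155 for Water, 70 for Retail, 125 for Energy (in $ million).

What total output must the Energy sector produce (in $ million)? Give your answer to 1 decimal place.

I − A =
  [   0.90    -0.10    -0.30]
  [  -0.45     0.65    -0.35]
  [  -0.10    -0.10     1.00]
Cofactors of I−A, C_ij = (−1)^(i+j)·(minor ij) (rows/columns in the sector order above):
  C_11 = (0.65)(1.00) − (-0.35)(-0.10) = 0.6150
  C_12 = −[(-0.45)(1.00) − (-0.35)(-0.10)] = 0.4850
  C_13 = (-0.45)(-0.10) − (0.65)(-0.10) = 0.1100
  C_21 = −[(-0.10)(1.00) − (-0.30)(-0.10)] = 0.1300
  C_22 = (0.90)(1.00) − (-0.30)(-0.10) = 0.8700
  C_23 = −[(0.90)(-0.10) − (-0.10)(-0.10)] = 0.1000
  C_31 = (-0.10)(-0.35) − (-0.30)(0.65) = 0.2300
  C_32 = −[(0.90)(-0.35) − (-0.30)(-0.45)] = 0.4500
  C_33 = (0.90)(0.65) − (-0.10)(-0.45) = 0.5400
det(I−A) = Σ_j (I−A)_1j·C_1j = (0.90)(0.6150) + (-0.10)(0.4850) + (-0.30)(0.1100) = 0.4720
adj(I−A) = Cᵀ =
  [ 0.6150   0.1300   0.2300]
  [ 0.4850   0.8700   0.4500]
  [ 0.1100   0.1000   0.5400]
(I − A)⁻¹ = adj(I−A) / det(I−A) ≈
  [   1.3030     0.2754     0.4873]
  [   1.0275     1.8432     0.9534]
  [   0.2331     0.2119     1.1441]
x = (I − A)⁻¹ d = adj(I−A)·d / det(I−A), with det(I−A) = 0.4720:
  x_1 = (0.6150·155 + 0.1300·70 + 0.2300·125) / 0.4720 = 133.175 / 0.4720 ≈ 282.2
  x_2 = (0.4850·155 + 0.8700·70 + 0.4500·125) / 0.4720 = 192.325 / 0.4720 ≈ 407.5
  x_3 = (0.1100·155 + 0.1000·70 + 0.5400·125) / 0.4720 = 91.55 / 0.4720 ≈ 194.0

x_3 = 194.0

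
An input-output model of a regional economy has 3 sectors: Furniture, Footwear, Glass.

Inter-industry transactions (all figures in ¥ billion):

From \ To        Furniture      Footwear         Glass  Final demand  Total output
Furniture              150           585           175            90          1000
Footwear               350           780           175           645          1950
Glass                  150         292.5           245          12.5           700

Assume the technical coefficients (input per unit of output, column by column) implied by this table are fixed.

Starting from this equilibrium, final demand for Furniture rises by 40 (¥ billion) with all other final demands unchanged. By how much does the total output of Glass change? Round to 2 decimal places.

Technical coefficients a_ij = z_ij / X_j:
  a_11 = 150/1000 = 0.15, a_21 = 350/1000 = 0.35, a_31 = 150/1000 = 0.15
  a_12 = 585/1950 = 0.30, a_22 = 780/1950 = 0.40, a_32 = 292.5/1950 = 0.15
  a_13 = 175/700 = 0.25, a_23 = 175/700 = 0.25, a_33 = 245/700 = 0.35
I − A =
  [   0.85    -0.30    -0.25]
  [  -0.35     0.60    -0.25]
  [  -0.15    -0.15     0.65]
Cofactors of I−A, C_ij = (−1)^(i+j)·(minor ij) (rows/columns in the sector order above):
  C_11 = (0.60)(0.65) − (-0.25)(-0.15) = 0.3525
  C_12 = −[(-0.35)(0.65) − (-0.25)(-0.15)] = 0.2650
  C_13 = (-0.35)(-0.15) − (0.60)(-0.15) = 0.1425
  C_21 = −[(-0.30)(0.65) − (-0.25)(-0.15)] = 0.2325
  C_22 = (0.85)(0.65) − (-0.25)(-0.15) = 0.5150
  C_23 = −[(0.85)(-0.15) − (-0.30)(-0.15)] = 0.1725
  C_31 = (-0.30)(-0.25) − (-0.25)(0.60) = 0.2250
  C_32 = −[(0.85)(-0.25) − (-0.25)(-0.35)] = 0.3000
  C_33 = (0.85)(0.60) − (-0.30)(-0.35) = 0.4050
det(I−A) = Σ_j (I−A)_1j·C_1j = (0.85)(0.3525) + (-0.30)(0.2650) + (-0.25)(0.1425) = 0.1845
adj(I−A) = Cᵀ =
  [ 0.3525   0.2325   0.2250]
  [ 0.2650   0.5150   0.3000]
  [ 0.1425   0.1725   0.4050]
(I − A)⁻¹ = adj(I−A) / det(I−A) ≈
  [   1.9106     1.2602     1.2195]
  [   1.4363     2.7913     1.6260]
  [   0.7724     0.9350     2.1951]
Δx = (I − A)⁻¹ Δd with Δd having +40 in the Furniture component and 0 elsewhere.
So Δx_3 = L_31 · (+40), where L_31 = adj(I−A)_31 / det(I−A) = 0.1425 / 0.1845.
Δx_3 = 0.1425 × (+40) / 0.1845 = 5.70 / 0.1845 ≈ 30.89.

Δx_3 = 30.89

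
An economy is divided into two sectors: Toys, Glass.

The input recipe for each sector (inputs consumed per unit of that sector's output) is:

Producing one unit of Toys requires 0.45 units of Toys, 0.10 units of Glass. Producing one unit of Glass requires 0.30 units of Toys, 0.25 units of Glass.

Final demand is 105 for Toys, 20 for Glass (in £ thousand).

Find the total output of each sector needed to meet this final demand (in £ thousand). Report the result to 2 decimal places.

x_1 = 221.57, x_2 = 56.21

I − A =
  [   0.55    -0.30]
  [  -0.10     0.75]
det(I−A) = (0.55)(0.75) − (-0.30)(-0.10) = 0.3825
adj(I−A) = [[0.75, 0.30], [0.10, 0.55]]
(I − A)⁻¹ = adj(I−A) / det(I−A) ≈
  [   1.9608     0.7843]
  [   0.2614     1.4379]
x = (I − A)⁻¹ d = adj(I−A)·d / det(I−A), with det(I−A) = 0.3825:
  x_1 = (0.75·105 + 0.30·20) / 0.3825 = 84.75 / 0.3825 ≈ 221.57
  x_2 = (0.10·105 + 0.55·20) / 0.3825 = 21.50 / 0.3825 ≈ 56.21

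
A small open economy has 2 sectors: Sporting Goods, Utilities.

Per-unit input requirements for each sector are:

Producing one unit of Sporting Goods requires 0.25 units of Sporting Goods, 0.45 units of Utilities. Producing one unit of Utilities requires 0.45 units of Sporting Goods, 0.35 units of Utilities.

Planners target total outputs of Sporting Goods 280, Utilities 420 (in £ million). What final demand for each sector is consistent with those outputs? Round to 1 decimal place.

I − A =
  [   0.75    -0.45]
  [  -0.45     0.65]
d = (I − A) x:
  d_S = (+0.75)·280 + (-0.45)·420 = 21.0
  d_U = (-0.45)·280 + (+0.65)·420 = 147.0

d_S = 21.0, d_U = 147.0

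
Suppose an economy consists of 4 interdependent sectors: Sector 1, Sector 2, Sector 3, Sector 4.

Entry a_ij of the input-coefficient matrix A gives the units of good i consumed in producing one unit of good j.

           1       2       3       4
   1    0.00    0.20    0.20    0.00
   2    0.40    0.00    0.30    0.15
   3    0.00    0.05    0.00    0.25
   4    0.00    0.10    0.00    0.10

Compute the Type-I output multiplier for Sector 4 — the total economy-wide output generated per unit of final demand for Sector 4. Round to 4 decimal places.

I − A =
  [   1.00    -0.20    -0.20     0.00]
  [  -0.40     1.00    -0.30    -0.15]
  [   0.00    -0.05     1.00    -0.25]
  [   0.00    -0.10     0.00     0.90]
Compute the cofactors C_ij = (−1)^(i+j)·(3×3 minor ij) of I−A; the adjugate is their transpose:
adj(I−A) = Cᵀ =
  [ 0.8640   0.1940   0.2310   0.0965]
  [ 0.3600   0.9000   0.3420   0.2450]
  [ 0.0280   0.0700   0.8130   0.2375]
  [ 0.0400   0.1000   0.0380   0.9010]
det(I−A) = Σ_j (I−A)_1j·C_1j = (1.00)(0.8640) + (-0.20)(0.3600) + (-0.20)(0.0280) + (0.00)(0.0400) = 0.7864
(I − A)⁻¹ = adj(I−A) / det(I−A) ≈
  [   1.09868     0.24669     0.29374     0.12271]
  [   0.45778     1.14446     0.43489     0.31155]
  [   0.03561     0.08901     1.03383     0.30201]
  [   0.05086     0.12716     0.04832     1.14573]
The output multiplier for sector j is the column-j sum of the Leontief inverse (I − A)⁻¹ = adj(I−A) / det(I−A).
Column 4 of adj(I−A): (0.0965, 0.2450, 0.2375, 0.9010); det(I−A) = 0.7864.
m_4 = (0.0965 + 0.2450 + 0.2375 + 0.9010) / 0.7864 = 1.48 / 0.7864 ≈ 1.8820.

m_4 = 1.8820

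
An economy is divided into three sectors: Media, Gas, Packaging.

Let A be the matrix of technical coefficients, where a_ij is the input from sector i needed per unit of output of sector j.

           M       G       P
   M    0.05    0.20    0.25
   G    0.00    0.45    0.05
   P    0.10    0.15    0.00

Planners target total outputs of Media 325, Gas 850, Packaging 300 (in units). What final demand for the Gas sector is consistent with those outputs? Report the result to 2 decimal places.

I − A =
  [   0.95    -0.20    -0.25]
  [   0.00     0.55    -0.05]
  [  -0.10    -0.15     1.00]
d = (I − A) x:
  d_M = (+0.95)·325 + (-0.20)·850 + (-0.25)·300 = 63.75
  d_G = (+0.00)·325 + (+0.55)·850 + (-0.05)·300 = 452.50
  d_P = (-0.10)·325 + (-0.15)·850 + (+1.00)·300 = 140.00

d_G = 452.50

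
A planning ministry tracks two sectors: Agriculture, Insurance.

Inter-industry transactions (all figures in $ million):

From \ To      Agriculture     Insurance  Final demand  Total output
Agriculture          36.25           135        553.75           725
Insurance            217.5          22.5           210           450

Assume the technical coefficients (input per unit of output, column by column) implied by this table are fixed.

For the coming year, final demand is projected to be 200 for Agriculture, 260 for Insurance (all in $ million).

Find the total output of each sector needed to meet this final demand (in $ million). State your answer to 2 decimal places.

x_1 = 329.85, x_2 = 377.85

Technical coefficients a_ij = z_ij / X_j:
  a_11 = 36.25/725 = 0.05, a_21 = 217.5/725 = 0.30
  a_12 = 135/450 = 0.30, a_22 = 22.5/450 = 0.05
I − A =
  [   0.95    -0.30]
  [  -0.30     0.95]
det(I−A) = (0.95)(0.95) − (-0.30)(-0.30) = 0.8125
adj(I−A) = [[0.95, 0.30], [0.30, 0.95]]
(I − A)⁻¹ = adj(I−A) / det(I−A) ≈
  [   1.1692     0.3692]
  [   0.3692     1.1692]
x = (I − A)⁻¹ d = adj(I−A)·d / det(I−A), with det(I−A) = 0.8125:
  x_1 = (0.95·200 + 0.30·260) / 0.8125 = 268.00 / 0.8125 ≈ 329.85
  x_2 = (0.30·200 + 0.95·260) / 0.8125 = 307.00 / 0.8125 ≈ 377.85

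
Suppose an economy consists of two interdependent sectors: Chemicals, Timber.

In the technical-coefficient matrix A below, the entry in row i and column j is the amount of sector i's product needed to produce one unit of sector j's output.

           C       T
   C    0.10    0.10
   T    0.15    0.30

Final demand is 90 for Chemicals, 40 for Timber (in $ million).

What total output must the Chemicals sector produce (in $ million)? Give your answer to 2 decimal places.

I − A =
  [   0.90    -0.10]
  [  -0.15     0.70]
det(I−A) = (0.90)(0.70) − (-0.10)(-0.15) = 0.6150
adj(I−A) = [[0.70, 0.10], [0.15, 0.90]]
(I − A)⁻¹ = adj(I−A) / det(I−A) ≈
  [   1.1382     0.1626]
  [   0.2439     1.4634]
x = (I − A)⁻¹ d = adj(I−A)·d / det(I−A), with det(I−A) = 0.6150:
  x_C = (0.70·90 + 0.10·40) / 0.6150 = 67.00 / 0.6150 ≈ 108.94
  x_T = (0.15·90 + 0.90·40) / 0.6150 = 49.50 / 0.6150 ≈ 80.49

x_C = 108.94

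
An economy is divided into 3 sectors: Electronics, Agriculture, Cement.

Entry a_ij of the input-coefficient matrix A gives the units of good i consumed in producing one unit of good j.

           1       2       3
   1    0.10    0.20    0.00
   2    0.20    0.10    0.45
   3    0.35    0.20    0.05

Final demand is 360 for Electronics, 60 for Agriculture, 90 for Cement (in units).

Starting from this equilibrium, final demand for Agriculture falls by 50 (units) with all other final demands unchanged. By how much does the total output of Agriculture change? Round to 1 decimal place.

Δx_2 = -69.1

I − A =
  [   0.90    -0.20     0.00]
  [  -0.20     0.90    -0.45]
  [  -0.35    -0.20     0.95]
Cofactors of I−A, C_ij = (−1)^(i+j)·(minor ij) (rows/columns in the sector order above):
  C_11 = (0.90)(0.95) − (-0.45)(-0.20) = 0.7650
  C_12 = −[(-0.20)(0.95) − (-0.45)(-0.35)] = 0.3475
  C_13 = (-0.20)(-0.20) − (0.90)(-0.35) = 0.3550
  C_21 = −[(-0.20)(0.95) − (0.00)(-0.20)] = 0.1900
  C_22 = (0.90)(0.95) − (0.00)(-0.35) = 0.8550
  C_23 = −[(0.90)(-0.20) − (-0.20)(-0.35)] = 0.2500
  C_31 = (-0.20)(-0.45) − (0.00)(0.90) = 0.0900
  C_32 = −[(0.90)(-0.45) − (0.00)(-0.20)] = 0.4050
  C_33 = (0.90)(0.90) − (-0.20)(-0.20) = 0.7700
det(I−A) = Σ_j (I−A)_1j·C_1j = (0.90)(0.7650) + (-0.20)(0.3475) + (0.00)(0.3550) = 0.6190
adj(I−A) = Cᵀ =
  [ 0.7650   0.1900   0.0900]
  [ 0.3475   0.8550   0.4050]
  [ 0.3550   0.2500   0.7700]
(I − A)⁻¹ = adj(I−A) / det(I−A) ≈
  [   1.2359     0.3069     0.1454]
  [   0.5614     1.3813     0.6543]
  [   0.5735     0.4039     1.2439]
Δx = (I − A)⁻¹ Δd with Δd having -50 in the Agriculture component and 0 elsewhere.
So Δx_2 = L_22 · (-50), where L_22 = adj(I−A)_22 / det(I−A) = 0.8550 / 0.6190.
Δx_2 = 0.8550 × (-50) / 0.6190 = -42.75 / 0.6190 ≈ -69.1.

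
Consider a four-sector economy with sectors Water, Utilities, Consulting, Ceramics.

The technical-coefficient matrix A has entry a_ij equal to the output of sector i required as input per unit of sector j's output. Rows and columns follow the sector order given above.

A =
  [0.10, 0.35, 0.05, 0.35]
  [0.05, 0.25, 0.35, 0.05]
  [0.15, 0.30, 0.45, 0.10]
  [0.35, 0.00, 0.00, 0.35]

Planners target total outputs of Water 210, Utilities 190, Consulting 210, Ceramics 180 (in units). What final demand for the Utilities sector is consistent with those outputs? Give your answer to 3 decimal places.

d_2 = 49.500

I − A =
  [   0.90    -0.35    -0.05    -0.35]
  [  -0.05     0.75    -0.35    -0.05]
  [  -0.15    -0.30     0.55    -0.10]
  [  -0.35     0.00     0.00     0.65]
d = (I − A) x:
  d_1 = (+0.90)·210 + (-0.35)·190 + (-0.05)·210 + (-0.35)·180 = 49.000
  d_2 = (-0.05)·210 + (+0.75)·190 + (-0.35)·210 + (-0.05)·180 = 49.500
  d_3 = (-0.15)·210 + (-0.30)·190 + (+0.55)·210 + (-0.10)·180 = 9.000
  d_4 = (-0.35)·210 + (+0.00)·190 + (+0.00)·210 + (+0.65)·180 = 43.500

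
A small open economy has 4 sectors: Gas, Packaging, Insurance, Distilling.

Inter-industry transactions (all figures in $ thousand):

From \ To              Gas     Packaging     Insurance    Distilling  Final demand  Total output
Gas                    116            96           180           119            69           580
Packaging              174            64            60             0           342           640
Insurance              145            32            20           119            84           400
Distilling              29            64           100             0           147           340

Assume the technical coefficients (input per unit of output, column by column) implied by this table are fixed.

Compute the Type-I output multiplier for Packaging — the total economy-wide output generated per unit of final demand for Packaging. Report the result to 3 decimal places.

Technical coefficients a_ij = z_ij / X_j:
  a_11 = 116/580 = 0.20, a_21 = 174/580 = 0.30, a_31 = 145/580 = 0.25, a_41 = 29/580 = 0.05
  a_12 = 96/640 = 0.15, a_22 = 64/640 = 0.10, a_32 = 32/640 = 0.05, a_42 = 64/640 = 0.10
  a_13 = 180/400 = 0.45, a_23 = 60/400 = 0.15, a_33 = 20/400 = 0.05, a_43 = 100/400 = 0.25
  a_14 = 119/340 = 0.35, a_24 = 0/340 = 0.00, a_34 = 119/340 = 0.35, a_44 = 0/340 = 0.00
I − A =
  [   0.80    -0.15    -0.45    -0.35]
  [  -0.30     0.90    -0.15     0.00]
  [  -0.25    -0.05     0.95    -0.35]
  [  -0.05    -0.10    -0.25     1.00]
Compute the cofactors C_ij = (−1)^(i+j)·(3×3 minor ij) of I−A; the adjugate is their transpose:
adj(I−A) = Cᵀ =
  [ 0.763500   0.205250   0.511500   0.446250]
  [ 0.298875   0.531125   0.278625   0.202125]
  [ 0.266250   0.116000   0.648750   0.320250]
  [ 0.134625   0.092375   0.215625   0.521625]
det(I−A) = Σ_j (I−A)_1j·C_1j = (0.80)(0.763500) + (-0.15)(0.298875) + (-0.45)(0.266250) + (-0.35)(0.134625) = 0.3990375
(I − A)⁻¹ = adj(I−A) / det(I−A) ≈
  [   1.9134     0.5144     1.2818     1.1183]
  [   0.7490     1.3310     0.6982     0.5065]
  [   0.6672     0.2907     1.6258     0.8026]
  [   0.3374     0.2315     0.5404     1.3072]
The output multiplier for sector j is the column-j sum of the Leontief inverse (I − A)⁻¹ = adj(I−A) / det(I−A).
Column 2 of adj(I−A): (0.205250, 0.531125, 0.116000, 0.092375); det(I−A) = 0.3990375.
m_2 = (0.205250 + 0.531125 + 0.116000 + 0.092375) / 0.3990375 = 0.94475 / 0.3990375 ≈ 2.368.

m_2 = 2.368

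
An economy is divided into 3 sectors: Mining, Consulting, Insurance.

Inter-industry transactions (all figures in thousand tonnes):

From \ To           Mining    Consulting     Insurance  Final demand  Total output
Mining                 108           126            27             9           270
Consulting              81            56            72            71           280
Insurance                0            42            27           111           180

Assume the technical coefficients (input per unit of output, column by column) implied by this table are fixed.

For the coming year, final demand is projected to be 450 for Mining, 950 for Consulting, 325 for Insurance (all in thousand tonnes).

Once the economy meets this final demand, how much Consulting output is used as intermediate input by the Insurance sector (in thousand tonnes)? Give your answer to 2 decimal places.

z_23 = 347.90

Technical coefficients a_ij = z_ij / X_j:
  a_11 = 108/270 = 0.40, a_21 = 81/270 = 0.30, a_31 = 0/270 = 0.00
  a_12 = 126/280 = 0.45, a_22 = 56/280 = 0.20, a_32 = 42/280 = 0.15
  a_13 = 27/180 = 0.15, a_23 = 72/180 = 0.40, a_33 = 27/180 = 0.15
I − A =
  [   0.60    -0.45    -0.15]
  [  -0.30     0.80    -0.40]
  [   0.00    -0.15     0.85]
Cofactors of I−A, C_ij = (−1)^(i+j)·(minor ij) (rows/columns in the sector order above):
  C_11 = (0.80)(0.85) − (-0.40)(-0.15) = 0.6200
  C_12 = −[(-0.30)(0.85) − (-0.40)(0.00)] = 0.2550
  C_13 = (-0.30)(-0.15) − (0.80)(0.00) = 0.0450
  C_21 = −[(-0.45)(0.85) − (-0.15)(-0.15)] = 0.4050
  C_22 = (0.60)(0.85) − (-0.15)(0.00) = 0.5100
  C_23 = −[(0.60)(-0.15) − (-0.45)(0.00)] = 0.0900
  C_31 = (-0.45)(-0.40) − (-0.15)(0.80) = 0.3000
  C_32 = −[(0.60)(-0.40) − (-0.15)(-0.30)] = 0.2850
  C_33 = (0.60)(0.80) − (-0.45)(-0.30) = 0.3450
det(I−A) = Σ_j (I−A)_1j·C_1j = (0.60)(0.6200) + (-0.45)(0.2550) + (-0.15)(0.0450) = 0.2505
adj(I−A) = Cᵀ =
  [ 0.6200   0.4050   0.3000]
  [ 0.2550   0.5100   0.2850]
  [ 0.0450   0.0900   0.3450]
(I − A)⁻¹ = adj(I−A) / det(I−A) ≈
  [   2.4750     1.6168     1.1976]
  [   1.0180     2.0359     1.1377]
  [   0.1796     0.3593     1.3772]
First solve x = (I − A)⁻¹ d = adj(I−A)·d / det(I−A); in particular x_3 = (0.0450·450 + 0.0900·950 + 0.3450·325) / 0.2505 = 217.875 / 0.2505 ≈ 869.7605.
Intermediate flow from 2 to 3: z_23 = a_23 · x_3 = 0.40 × 217.875 / 0.2505 = 87.15 / 0.2505 ≈ 347.90.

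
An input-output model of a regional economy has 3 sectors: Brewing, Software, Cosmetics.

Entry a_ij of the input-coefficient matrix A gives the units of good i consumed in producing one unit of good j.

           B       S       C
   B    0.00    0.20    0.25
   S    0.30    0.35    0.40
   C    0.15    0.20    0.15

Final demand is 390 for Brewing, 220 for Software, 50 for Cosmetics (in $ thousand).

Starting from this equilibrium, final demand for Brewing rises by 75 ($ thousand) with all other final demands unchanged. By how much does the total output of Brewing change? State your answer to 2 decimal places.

I − A =
  [   1.00    -0.20    -0.25]
  [  -0.30     0.65    -0.40]
  [  -0.15    -0.20     0.85]
Cofactors of I−A, C_ij = (−1)^(i+j)·(minor ij) (rows/columns in the sector order above):
  C_11 = (0.65)(0.85) − (-0.40)(-0.20) = 0.4725
  C_12 = −[(-0.30)(0.85) − (-0.40)(-0.15)] = 0.3150
  C_13 = (-0.30)(-0.20) − (0.65)(-0.15) = 0.1575
  C_21 = −[(-0.20)(0.85) − (-0.25)(-0.20)] = 0.2200
  C_22 = (1.00)(0.85) − (-0.25)(-0.15) = 0.8125
  C_23 = −[(1.00)(-0.20) − (-0.20)(-0.15)] = 0.2300
  C_31 = (-0.20)(-0.40) − (-0.25)(0.65) = 0.2425
  C_32 = −[(1.00)(-0.40) − (-0.25)(-0.30)] = 0.4750
  C_33 = (1.00)(0.65) − (-0.20)(-0.30) = 0.5900
det(I−A) = Σ_j (I−A)_1j·C_1j = (1.00)(0.4725) + (-0.20)(0.3150) + (-0.25)(0.1575) = 0.370125
adj(I−A) = Cᵀ =
  [ 0.4725   0.2200   0.2425]
  [ 0.3150   0.8125   0.4750]
  [ 0.1575   0.2300   0.5900]
(I − A)⁻¹ = adj(I−A) / det(I−A) ≈
  [   1.2766     0.5944     0.6552]
  [   0.8511     2.1952     1.2834]
  [   0.4255     0.6214     1.5941]
Δx = (I − A)⁻¹ Δd with Δd having +75 in the Brewing component and 0 elsewhere.
So Δx_B = L_BB · (+75), where L_BB = adj(I−A)_BB / det(I−A) = 0.4725 / 0.370125.
Δx_B = 0.4725 × (+75) / 0.370125 = 35.4375 / 0.370125 ≈ 95.74.

Δx_B = 95.74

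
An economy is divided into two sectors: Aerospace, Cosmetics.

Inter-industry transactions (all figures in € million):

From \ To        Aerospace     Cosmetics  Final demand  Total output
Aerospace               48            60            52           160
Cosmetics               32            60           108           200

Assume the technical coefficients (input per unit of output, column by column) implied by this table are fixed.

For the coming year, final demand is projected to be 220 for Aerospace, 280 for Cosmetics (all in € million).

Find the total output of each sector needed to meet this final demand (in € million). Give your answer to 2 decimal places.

x_A = 553.49, x_C = 558.14

Technical coefficients a_ij = z_ij / X_j:
  a_AA = 48/160 = 0.30, a_CA = 32/160 = 0.20
  a_AC = 60/200 = 0.30, a_CC = 60/200 = 0.30
I − A =
  [   0.70    -0.30]
  [  -0.20     0.70]
det(I−A) = (0.70)(0.70) − (-0.30)(-0.20) = 0.4300
adj(I−A) = [[0.70, 0.30], [0.20, 0.70]]
(I − A)⁻¹ = adj(I−A) / det(I−A) ≈
  [   1.6279     0.6977]
  [   0.4651     1.6279]
x = (I − A)⁻¹ d = adj(I−A)·d / det(I−A), with det(I−A) = 0.4300:
  x_A = (0.70·220 + 0.30·280) / 0.4300 = 238.00 / 0.4300 ≈ 553.49
  x_C = (0.20·220 + 0.70·280) / 0.4300 = 240.00 / 0.4300 ≈ 558.14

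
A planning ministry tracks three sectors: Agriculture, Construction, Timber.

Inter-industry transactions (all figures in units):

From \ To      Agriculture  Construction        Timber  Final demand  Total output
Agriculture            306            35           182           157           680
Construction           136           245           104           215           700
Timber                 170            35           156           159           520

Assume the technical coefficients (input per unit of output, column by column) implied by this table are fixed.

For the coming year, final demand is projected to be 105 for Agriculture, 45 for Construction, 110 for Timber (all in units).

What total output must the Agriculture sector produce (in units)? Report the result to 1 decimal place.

Technical coefficients a_ij = z_ij / X_j:
  a_11 = 306/680 = 0.45, a_21 = 136/680 = 0.20, a_31 = 170/680 = 0.25
  a_12 = 35/700 = 0.05, a_22 = 245/700 = 0.35, a_32 = 35/700 = 0.05
  a_13 = 182/520 = 0.35, a_23 = 104/520 = 0.20, a_33 = 156/520 = 0.30
I − A =
  [   0.55    -0.05    -0.35]
  [  -0.20     0.65    -0.20]
  [  -0.25    -0.05     0.70]
Cofactors of I−A, C_ij = (−1)^(i+j)·(minor ij) (rows/columns in the sector order above):
  C_11 = (0.65)(0.70) − (-0.20)(-0.05) = 0.4450
  C_12 = −[(-0.20)(0.70) − (-0.20)(-0.25)] = 0.1900
  C_13 = (-0.20)(-0.05) − (0.65)(-0.25) = 0.1725
  C_21 = −[(-0.05)(0.70) − (-0.35)(-0.05)] = 0.0525
  C_22 = (0.55)(0.70) − (-0.35)(-0.25) = 0.2975
  C_23 = −[(0.55)(-0.05) − (-0.05)(-0.25)] = 0.0400
  C_31 = (-0.05)(-0.20) − (-0.35)(0.65) = 0.2375
  C_32 = −[(0.55)(-0.20) − (-0.35)(-0.20)] = 0.1800
  C_33 = (0.55)(0.65) − (-0.05)(-0.20) = 0.3475
det(I−A) = Σ_j (I−A)_1j·C_1j = (0.55)(0.4450) + (-0.05)(0.1900) + (-0.35)(0.1725) = 0.174875
adj(I−A) = Cᵀ =
  [ 0.4450   0.0525   0.2375]
  [ 0.1900   0.2975   0.1800]
  [ 0.1725   0.0400   0.3475]
(I − A)⁻¹ = adj(I−A) / det(I−A) ≈
  [   2.5447     0.3002     1.3581]
  [   1.0865     1.7012     1.0293]
  [   0.9864     0.2287     1.9871]
x = (I − A)⁻¹ d = adj(I−A)·d / det(I−A), with det(I−A) = 0.174875:
  x_1 = (0.4450·105 + 0.0525·45 + 0.2375·110) / 0.174875 = 75.2125 / 0.174875 ≈ 430.1
  x_2 = (0.1900·105 + 0.2975·45 + 0.1800·110) / 0.174875 = 53.1375 / 0.174875 ≈ 303.9
  x_3 = (0.1725·105 + 0.0400·45 + 0.3475·110) / 0.174875 = 58.1375 / 0.174875 ≈ 332.5

x_1 = 430.1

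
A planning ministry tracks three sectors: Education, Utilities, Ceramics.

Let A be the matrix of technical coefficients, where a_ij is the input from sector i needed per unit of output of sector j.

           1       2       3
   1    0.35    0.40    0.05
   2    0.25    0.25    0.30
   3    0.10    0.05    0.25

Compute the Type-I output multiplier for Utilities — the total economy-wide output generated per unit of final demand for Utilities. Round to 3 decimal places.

I − A =
  [   0.65    -0.40    -0.05]
  [  -0.25     0.75    -0.30]
  [  -0.10    -0.05     0.75]
Cofactors of I−A, C_ij = (−1)^(i+j)·(minor ij) (rows/columns in the sector order above):
  C_11 = (0.75)(0.75) − (-0.30)(-0.05) = 0.5475
  C_12 = −[(-0.25)(0.75) − (-0.30)(-0.10)] = 0.2175
  C_13 = (-0.25)(-0.05) − (0.75)(-0.10) = 0.0875
  C_21 = −[(-0.40)(0.75) − (-0.05)(-0.05)] = 0.3025
  C_22 = (0.65)(0.75) − (-0.05)(-0.10) = 0.4825
  C_23 = −[(0.65)(-0.05) − (-0.40)(-0.10)] = 0.0725
  C_31 = (-0.40)(-0.30) − (-0.05)(0.75) = 0.1575
  C_32 = −[(0.65)(-0.30) − (-0.05)(-0.25)] = 0.2075
  C_33 = (0.65)(0.75) − (-0.40)(-0.25) = 0.3875
det(I−A) = Σ_j (I−A)_1j·C_1j = (0.65)(0.5475) + (-0.40)(0.2175) + (-0.05)(0.0875) = 0.2645
adj(I−A) = Cᵀ =
  [ 0.5475   0.3025   0.1575]
  [ 0.2175   0.4825   0.2075]
  [ 0.0875   0.0725   0.3875]
(I − A)⁻¹ = adj(I−A) / det(I−A) ≈
  [   2.0699     1.1437     0.5955]
  [   0.8223     1.8242     0.7845]
  [   0.3308     0.2741     1.4650]
The output multiplier for sector j is the column-j sum of the Leontief inverse (I − A)⁻¹ = adj(I−A) / det(I−A).
Column 2 of adj(I−A): (0.3025, 0.4825, 0.0725); det(I−A) = 0.2645.
m_2 = (0.3025 + 0.4825 + 0.0725) / 0.2645 = 0.8575 / 0.2645 ≈ 3.242.

m_2 = 3.242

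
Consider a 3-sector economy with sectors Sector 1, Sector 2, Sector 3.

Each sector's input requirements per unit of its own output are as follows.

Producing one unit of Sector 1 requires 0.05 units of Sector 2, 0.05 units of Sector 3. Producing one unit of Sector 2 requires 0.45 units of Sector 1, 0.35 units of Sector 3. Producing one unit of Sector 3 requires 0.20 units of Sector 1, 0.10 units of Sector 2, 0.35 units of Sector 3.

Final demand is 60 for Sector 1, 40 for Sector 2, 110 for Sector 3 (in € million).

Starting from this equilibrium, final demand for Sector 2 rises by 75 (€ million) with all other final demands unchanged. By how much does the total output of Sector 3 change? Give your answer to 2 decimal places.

Δx_3 = 47.79

I − A =
  [   1.00    -0.45    -0.20]
  [  -0.05     1.00    -0.10]
  [  -0.05    -0.35     0.65]
Cofactors of I−A, C_ij = (−1)^(i+j)·(minor ij) (rows/columns in the sector order above):
  C_11 = (1.00)(0.65) − (-0.10)(-0.35) = 0.6150
  C_12 = −[(-0.05)(0.65) − (-0.10)(-0.05)] = 0.0375
  C_13 = (-0.05)(-0.35) − (1.00)(-0.05) = 0.0675
  C_21 = −[(-0.45)(0.65) − (-0.20)(-0.35)] = 0.3625
  C_22 = (1.00)(0.65) − (-0.20)(-0.05) = 0.6400
  C_23 = −[(1.00)(-0.35) − (-0.45)(-0.05)] = 0.3725
  C_31 = (-0.45)(-0.10) − (-0.20)(1.00) = 0.2450
  C_32 = −[(1.00)(-0.10) − (-0.20)(-0.05)] = 0.1100
  C_33 = (1.00)(1.00) − (-0.45)(-0.05) = 0.9775
det(I−A) = Σ_j (I−A)_1j·C_1j = (1.00)(0.6150) + (-0.45)(0.0375) + (-0.20)(0.0675) = 0.584625
adj(I−A) = Cᵀ =
  [ 0.6150   0.3625   0.2450]
  [ 0.0375   0.6400   0.1100]
  [ 0.0675   0.3725   0.9775]
(I − A)⁻¹ = adj(I−A) / det(I−A) ≈
  [   1.0520     0.6201     0.4191]
  [   0.0641     1.0947     0.1882]
  [   0.1155     0.6372     1.6720]
Δx = (I − A)⁻¹ Δd with Δd having +75 in the Sector 2 component and 0 elsewhere.
So Δx_3 = L_32 · (+75), where L_32 = adj(I−A)_32 / det(I−A) = 0.3725 / 0.584625.
Δx_3 = 0.3725 × (+75) / 0.584625 = 27.9375 / 0.584625 ≈ 47.79.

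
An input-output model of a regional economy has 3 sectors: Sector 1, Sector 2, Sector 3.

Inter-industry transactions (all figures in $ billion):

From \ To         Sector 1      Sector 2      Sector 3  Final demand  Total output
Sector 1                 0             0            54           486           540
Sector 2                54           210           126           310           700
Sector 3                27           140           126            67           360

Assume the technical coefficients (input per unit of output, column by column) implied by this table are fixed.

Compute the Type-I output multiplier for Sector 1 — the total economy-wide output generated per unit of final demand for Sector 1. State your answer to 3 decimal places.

Technical coefficients a_ij = z_ij / X_j:
  a_11 = 0/540 = 0.00, a_21 = 54/540 = 0.10, a_31 = 27/540 = 0.05
  a_12 = 0/700 = 0.00, a_22 = 210/700 = 0.30, a_32 = 140/700 = 0.20
  a_13 = 54/360 = 0.15, a_23 = 126/360 = 0.35, a_33 = 126/360 = 0.35
I − A =
  [   1.00     0.00    -0.15]
  [  -0.10     0.70    -0.35]
  [  -0.05    -0.20     0.65]
Cofactors of I−A, C_ij = (−1)^(i+j)·(minor ij) (rows/columns in the sector order above):
  C_11 = (0.70)(0.65) − (-0.35)(-0.20) = 0.3850
  C_12 = −[(-0.10)(0.65) − (-0.35)(-0.05)] = 0.0825
  C_13 = (-0.10)(-0.20) − (0.70)(-0.05) = 0.0550
  C_21 = −[(0.00)(0.65) − (-0.15)(-0.20)] = 0.0300
  C_22 = (1.00)(0.65) − (-0.15)(-0.05) = 0.6425
  C_23 = −[(1.00)(-0.20) − (0.00)(-0.05)] = 0.2000
  C_31 = (0.00)(-0.35) − (-0.15)(0.70) = 0.1050
  C_32 = −[(1.00)(-0.35) − (-0.15)(-0.10)] = 0.3650
  C_33 = (1.00)(0.70) − (0.00)(-0.10) = 0.7000
det(I−A) = Σ_j (I−A)_1j·C_1j = (1.00)(0.3850) + (0.00)(0.0825) + (-0.15)(0.0550) = 0.37675
adj(I−A) = Cᵀ =
  [ 0.3850   0.0300   0.1050]
  [ 0.0825   0.6425   0.3650]
  [ 0.0550   0.2000   0.7000]
(I − A)⁻¹ = adj(I−A) / det(I−A) ≈
  [   1.0219     0.0796     0.2787]
  [   0.2190     1.7054     0.9688]
  [   0.1460     0.5309     1.8580]
The output multiplier for sector j is the column-j sum of the Leontief inverse (I − A)⁻¹ = adj(I−A) / det(I−A).
Column 1 of adj(I−A): (0.3850, 0.0825, 0.0550); det(I−A) = 0.37675.
m_1 = (0.3850 + 0.0825 + 0.0550) / 0.37675 = 0.5225 / 0.37675 ≈ 1.387.

m_1 = 1.387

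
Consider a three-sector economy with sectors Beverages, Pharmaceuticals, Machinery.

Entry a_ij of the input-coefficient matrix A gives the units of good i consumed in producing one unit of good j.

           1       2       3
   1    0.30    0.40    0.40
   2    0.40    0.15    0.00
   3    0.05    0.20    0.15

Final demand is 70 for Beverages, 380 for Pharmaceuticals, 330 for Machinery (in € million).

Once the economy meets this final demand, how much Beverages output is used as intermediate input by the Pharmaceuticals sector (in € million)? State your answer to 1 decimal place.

z_12 = 368.0

I − A =
  [   0.70    -0.40    -0.40]
  [  -0.40     0.85     0.00]
  [  -0.05    -0.20     0.85]
Cofactors of I−A, C_ij = (−1)^(i+j)·(minor ij) (rows/columns in the sector order above):
  C_11 = (0.85)(0.85) − (0.00)(-0.20) = 0.7225
  C_12 = −[(-0.40)(0.85) − (0.00)(-0.05)] = 0.3400
  C_13 = (-0.40)(-0.20) − (0.85)(-0.05) = 0.1225
  C_21 = −[(-0.40)(0.85) − (-0.40)(-0.20)] = 0.4200
  C_22 = (0.70)(0.85) − (-0.40)(-0.05) = 0.5750
  C_23 = −[(0.70)(-0.20) − (-0.40)(-0.05)] = 0.1600
  C_31 = (-0.40)(0.00) − (-0.40)(0.85) = 0.3400
  C_32 = −[(0.70)(0.00) − (-0.40)(-0.40)] = 0.1600
  C_33 = (0.70)(0.85) − (-0.40)(-0.40) = 0.4350
det(I−A) = Σ_j (I−A)_1j·C_1j = (0.70)(0.7225) + (-0.40)(0.3400) + (-0.40)(0.1225) = 0.32075
adj(I−A) = Cᵀ =
  [ 0.7225   0.4200   0.3400]
  [ 0.3400   0.5750   0.1600]
  [ 0.1225   0.1600   0.4350]
(I − A)⁻¹ = adj(I−A) / det(I−A) ≈
  [   2.2525     1.3094     1.0600]
  [   1.0600     1.7927     0.4988]
  [   0.3819     0.4988     1.3562]
First solve x = (I − A)⁻¹ d = adj(I−A)·d / det(I−A); in particular x_2 = (0.3400·70 + 0.5750·380 + 0.1600·330) / 0.32075 = 295.10 / 0.32075 ≈ 920.031.
Intermediate flow from 1 to 2: z_12 = a_12 · x_2 = 0.40 × 295.10 / 0.32075 = 118.04 / 0.32075 ≈ 368.0.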